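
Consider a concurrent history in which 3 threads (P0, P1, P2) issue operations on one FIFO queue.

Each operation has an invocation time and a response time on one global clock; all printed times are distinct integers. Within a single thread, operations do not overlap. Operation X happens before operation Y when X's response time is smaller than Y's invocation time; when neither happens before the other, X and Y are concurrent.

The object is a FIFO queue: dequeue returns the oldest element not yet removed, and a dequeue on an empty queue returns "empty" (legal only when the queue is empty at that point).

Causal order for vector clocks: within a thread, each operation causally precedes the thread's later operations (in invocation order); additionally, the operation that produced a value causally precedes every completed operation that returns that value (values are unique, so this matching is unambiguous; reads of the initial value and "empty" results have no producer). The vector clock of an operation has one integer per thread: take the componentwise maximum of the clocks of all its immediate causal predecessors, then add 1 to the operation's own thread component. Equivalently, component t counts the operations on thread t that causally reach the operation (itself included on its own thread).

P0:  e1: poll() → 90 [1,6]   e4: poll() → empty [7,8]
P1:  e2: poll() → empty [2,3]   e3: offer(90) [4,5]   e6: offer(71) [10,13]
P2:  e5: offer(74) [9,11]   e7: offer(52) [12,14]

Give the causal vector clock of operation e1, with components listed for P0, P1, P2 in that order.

e5, invoked 9, has no incoming edges; only P2's bump applies → (0, 0, 1)
e2, invoked 2, has no incoming edges; only P1's bump applies → (0, 1, 0)
from VC(e5)=(0, 0, 1), e7 (invoked 12) maxes components and bumps P2 → (0, 0, 2)
from VC(e2)=(0, 1, 0), e3 (invoked 4) maxes components and bumps P1 → (0, 2, 0)
from VC(e3)=(0, 2, 0), e6 (invoked 10) maxes components and bumps P1 → (0, 3, 0)
from VC(e3)=(0, 2, 0), e1 (invoked 1) maxes components and bumps P0 → (1, 2, 0)
from VC(e1)=(1, 2, 0), e4 (invoked 7) maxes components and bumps P0 → (2, 2, 0)
target: VC(e1) = (1, 2, 0)

(1, 2, 0)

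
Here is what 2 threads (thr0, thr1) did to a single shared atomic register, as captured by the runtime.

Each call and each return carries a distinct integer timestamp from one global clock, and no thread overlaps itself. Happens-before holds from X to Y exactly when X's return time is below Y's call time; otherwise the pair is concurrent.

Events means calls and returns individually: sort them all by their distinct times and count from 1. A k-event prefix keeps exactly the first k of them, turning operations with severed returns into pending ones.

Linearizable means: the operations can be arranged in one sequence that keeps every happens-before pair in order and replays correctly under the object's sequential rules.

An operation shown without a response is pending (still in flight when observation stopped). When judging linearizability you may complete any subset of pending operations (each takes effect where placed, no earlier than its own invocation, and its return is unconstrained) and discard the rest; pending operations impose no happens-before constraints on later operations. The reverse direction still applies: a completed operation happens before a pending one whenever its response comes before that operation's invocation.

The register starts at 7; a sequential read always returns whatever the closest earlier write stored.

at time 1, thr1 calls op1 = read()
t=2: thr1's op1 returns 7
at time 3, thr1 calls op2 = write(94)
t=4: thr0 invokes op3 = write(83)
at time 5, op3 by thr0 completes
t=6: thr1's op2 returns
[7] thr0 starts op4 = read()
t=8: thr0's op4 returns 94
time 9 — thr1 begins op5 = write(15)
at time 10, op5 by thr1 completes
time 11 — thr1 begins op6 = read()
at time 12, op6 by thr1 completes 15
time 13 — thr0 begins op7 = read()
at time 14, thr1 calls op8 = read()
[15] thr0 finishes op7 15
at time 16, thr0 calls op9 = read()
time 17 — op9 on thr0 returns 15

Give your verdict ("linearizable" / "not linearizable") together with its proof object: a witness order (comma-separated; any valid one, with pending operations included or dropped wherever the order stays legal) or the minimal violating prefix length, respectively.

1. op1 read() → 7, leaving value 7
2. op3 write(83), leaving value 83
3. op2 write(94), leaving value 94
4. op4 read() → 94, leaving value 94
5. op5 write(15), leaving value 15
6. op6 read() → 15, leaving value 15
7. op7 read() → 15, leaving value 15
8. op8 read() (pending, included), leaving value 15
9. op9 read() → 15, leaving value 15

linearizable — witness: op1, op3, op2, op4, op5, op6, op7, op8, op9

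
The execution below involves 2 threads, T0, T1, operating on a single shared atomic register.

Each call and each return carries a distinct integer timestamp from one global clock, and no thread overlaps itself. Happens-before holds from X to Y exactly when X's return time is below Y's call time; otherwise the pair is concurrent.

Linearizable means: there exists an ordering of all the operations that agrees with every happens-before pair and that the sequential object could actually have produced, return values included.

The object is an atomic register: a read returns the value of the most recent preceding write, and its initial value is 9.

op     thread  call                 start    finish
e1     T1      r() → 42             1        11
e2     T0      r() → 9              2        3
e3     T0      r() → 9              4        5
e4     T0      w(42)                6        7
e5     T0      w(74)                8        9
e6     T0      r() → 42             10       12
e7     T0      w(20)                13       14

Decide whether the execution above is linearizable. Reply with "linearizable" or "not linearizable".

not linearizable

through event 11 a valid linearization exists; event 12 (e6 responding at time 12) ends that
no legal order exists: 6 real-time-consistent candidates over 6 completed atomic register operations, all rejected
one such order, e1, e2, e3, e4, e5, e6, breaks at step 1 where e1 r() → 42 is illegal
one such order, e2, e1, e3, e4, e5, e6, breaks at step 2 where e1 r() → 42 is illegal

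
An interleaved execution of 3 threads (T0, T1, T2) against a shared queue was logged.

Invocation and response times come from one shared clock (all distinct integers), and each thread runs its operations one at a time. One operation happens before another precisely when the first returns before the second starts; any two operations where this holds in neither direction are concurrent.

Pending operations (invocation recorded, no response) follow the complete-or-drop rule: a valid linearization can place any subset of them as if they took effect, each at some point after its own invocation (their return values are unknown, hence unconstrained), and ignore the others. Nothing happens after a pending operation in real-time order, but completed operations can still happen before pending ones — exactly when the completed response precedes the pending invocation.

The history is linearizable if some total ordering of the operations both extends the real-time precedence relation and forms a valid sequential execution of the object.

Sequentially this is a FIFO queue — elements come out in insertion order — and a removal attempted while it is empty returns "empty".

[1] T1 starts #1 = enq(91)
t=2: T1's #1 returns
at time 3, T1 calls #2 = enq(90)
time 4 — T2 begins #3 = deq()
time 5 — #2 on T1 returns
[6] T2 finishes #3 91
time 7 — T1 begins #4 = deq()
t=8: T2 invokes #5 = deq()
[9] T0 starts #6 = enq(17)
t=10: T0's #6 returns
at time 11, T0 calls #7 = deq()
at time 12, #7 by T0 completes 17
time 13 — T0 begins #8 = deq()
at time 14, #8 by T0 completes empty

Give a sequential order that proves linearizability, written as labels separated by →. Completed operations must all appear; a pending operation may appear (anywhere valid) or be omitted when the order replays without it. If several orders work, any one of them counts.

1. #1 enq(91), leaving queue <91>
2. #2 enq(90), leaving queue <91,90>
3. #3 deq() → 91, leaving queue <90>
4. #4 deq() (pending, included), leaving queue <>
5. #5 deq() (pending, included), leaving queue <>
6. #6 enq(17), leaving queue <17>
7. #7 deq() → 17, leaving queue <>
8. #8 deq() → empty, leaving queue <>

#1 → #2 → #3 → #4 → #5 → #6 → #7 → #8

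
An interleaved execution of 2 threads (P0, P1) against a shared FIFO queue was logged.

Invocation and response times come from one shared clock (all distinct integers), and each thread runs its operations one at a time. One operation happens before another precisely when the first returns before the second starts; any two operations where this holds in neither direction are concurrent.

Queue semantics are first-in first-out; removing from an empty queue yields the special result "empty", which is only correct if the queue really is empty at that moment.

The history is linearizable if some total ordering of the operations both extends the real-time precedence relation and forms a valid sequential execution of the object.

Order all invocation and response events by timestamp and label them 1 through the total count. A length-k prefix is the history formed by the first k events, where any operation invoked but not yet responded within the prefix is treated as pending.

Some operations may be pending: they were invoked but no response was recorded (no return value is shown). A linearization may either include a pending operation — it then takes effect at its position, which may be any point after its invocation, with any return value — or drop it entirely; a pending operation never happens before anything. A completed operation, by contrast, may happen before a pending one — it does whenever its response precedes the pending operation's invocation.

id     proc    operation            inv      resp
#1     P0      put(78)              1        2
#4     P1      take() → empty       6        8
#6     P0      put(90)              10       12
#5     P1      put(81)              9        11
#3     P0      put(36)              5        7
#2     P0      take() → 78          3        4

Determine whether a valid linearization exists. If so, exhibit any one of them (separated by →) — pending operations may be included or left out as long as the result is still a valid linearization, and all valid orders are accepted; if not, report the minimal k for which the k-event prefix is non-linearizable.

after step 1 (#1 put(78)): queue <78>
after step 2 (#2 take() → 78): queue <>
after step 3 (#4 take() → empty): queue <>
after step 4 (#3 put(36)): queue <36>
after step 5 (#5 put(81)): queue <36,81>
after step 6 (#6 put(90)): queue <36,81,90>

linearizable — witness: #1 → #2 → #4 → #3 → #5 → #6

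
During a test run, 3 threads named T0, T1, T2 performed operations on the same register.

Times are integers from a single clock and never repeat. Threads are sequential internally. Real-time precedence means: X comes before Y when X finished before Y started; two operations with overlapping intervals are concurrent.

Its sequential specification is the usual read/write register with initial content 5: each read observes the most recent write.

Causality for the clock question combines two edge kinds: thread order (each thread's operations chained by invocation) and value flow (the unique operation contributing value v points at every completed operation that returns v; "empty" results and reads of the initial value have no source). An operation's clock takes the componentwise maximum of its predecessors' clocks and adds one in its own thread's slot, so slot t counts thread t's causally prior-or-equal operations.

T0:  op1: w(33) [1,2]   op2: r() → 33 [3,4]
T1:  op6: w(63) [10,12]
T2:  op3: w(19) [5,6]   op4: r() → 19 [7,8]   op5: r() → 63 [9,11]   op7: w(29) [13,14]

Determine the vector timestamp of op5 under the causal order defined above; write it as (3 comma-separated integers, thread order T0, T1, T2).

root op op3, invoked 5: fresh clock plus T2's own tick → (0, 0, 1)
root op op6, invoked 10: fresh clock plus T1's own tick → (0, 1, 0)
root op op1, invoked 1: fresh clock plus T0's own tick → (1, 0, 0)
op4, invoked 7, takes VC(op3)=(0, 0, 1) under max, adds 1 for T2 → (0, 0, 2)
op2, invoked 3, takes VC(op1)=(1, 0, 0) under max, adds 1 for T0 → (2, 0, 0)
op5, invoked 9, takes VC(op4)=(0, 0, 2), VC(op6)=(0, 1, 0) under max, adds 1 for T2 → (0, 1, 3)
op7, invoked 13, takes VC(op5)=(0, 1, 3) under max, adds 1 for T2 → (0, 1, 4)
target: VC(op5) = (0, 1, 3)

(0, 1, 3)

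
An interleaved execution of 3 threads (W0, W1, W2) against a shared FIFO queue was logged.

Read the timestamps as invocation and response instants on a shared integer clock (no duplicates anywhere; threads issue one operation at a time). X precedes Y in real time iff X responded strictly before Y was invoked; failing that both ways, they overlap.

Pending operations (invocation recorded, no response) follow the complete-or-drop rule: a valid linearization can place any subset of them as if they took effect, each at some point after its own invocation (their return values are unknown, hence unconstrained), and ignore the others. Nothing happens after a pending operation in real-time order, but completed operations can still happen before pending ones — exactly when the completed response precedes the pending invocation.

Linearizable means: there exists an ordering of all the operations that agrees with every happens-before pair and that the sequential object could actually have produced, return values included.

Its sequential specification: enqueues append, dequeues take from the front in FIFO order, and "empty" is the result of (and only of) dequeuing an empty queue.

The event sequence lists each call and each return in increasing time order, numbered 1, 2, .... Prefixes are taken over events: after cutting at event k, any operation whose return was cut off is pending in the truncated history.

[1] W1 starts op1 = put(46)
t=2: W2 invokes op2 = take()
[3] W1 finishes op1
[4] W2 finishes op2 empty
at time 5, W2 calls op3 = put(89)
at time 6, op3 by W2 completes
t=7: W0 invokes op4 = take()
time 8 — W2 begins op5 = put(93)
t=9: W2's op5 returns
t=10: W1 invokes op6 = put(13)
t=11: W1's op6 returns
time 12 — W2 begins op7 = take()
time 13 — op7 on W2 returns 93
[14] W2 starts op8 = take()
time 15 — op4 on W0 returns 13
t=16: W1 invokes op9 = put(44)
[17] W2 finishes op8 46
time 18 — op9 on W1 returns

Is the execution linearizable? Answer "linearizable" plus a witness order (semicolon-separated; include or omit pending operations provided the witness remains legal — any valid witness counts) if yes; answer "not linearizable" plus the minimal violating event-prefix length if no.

events 1..12 are fine; event 13 — the response of op7 at time 13 — makes the prefix non-linearizable
checked exhaustively: 2 real-time-consistent orders of 6 completed operations, zero legal FIFO queue replays
completion choices over the 1 pending operation (op4) were checked; none helps
for example op1, op2, op3, op5, op6, op7 (pending dropped) fails at step 2: op2 take() → empty is not legal there
for example op2, op1, op3, op5, op6, op7 (pending dropped) fails at step 6: op7 take() → 93 is not legal there

not linearizable — minimal violating prefix: 13 events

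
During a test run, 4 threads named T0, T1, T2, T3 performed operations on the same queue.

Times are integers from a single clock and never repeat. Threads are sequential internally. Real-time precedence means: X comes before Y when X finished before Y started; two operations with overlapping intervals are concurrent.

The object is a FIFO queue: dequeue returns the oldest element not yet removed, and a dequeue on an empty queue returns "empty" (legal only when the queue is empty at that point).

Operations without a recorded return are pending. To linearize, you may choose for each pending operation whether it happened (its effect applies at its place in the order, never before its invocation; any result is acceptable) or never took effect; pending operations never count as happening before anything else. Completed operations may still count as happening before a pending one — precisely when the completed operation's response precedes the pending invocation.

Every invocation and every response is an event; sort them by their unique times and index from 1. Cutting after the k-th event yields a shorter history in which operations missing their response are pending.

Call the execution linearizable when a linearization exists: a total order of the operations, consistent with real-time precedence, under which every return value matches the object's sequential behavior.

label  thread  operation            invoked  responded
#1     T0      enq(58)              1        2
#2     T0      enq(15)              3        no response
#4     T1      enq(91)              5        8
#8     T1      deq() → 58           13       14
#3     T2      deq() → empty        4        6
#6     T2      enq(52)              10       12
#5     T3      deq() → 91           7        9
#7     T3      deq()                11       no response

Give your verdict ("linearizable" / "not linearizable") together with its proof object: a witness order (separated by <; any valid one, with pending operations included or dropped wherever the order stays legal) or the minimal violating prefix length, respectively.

cut after 5 events: linearizable; cut after 6 events (#3 responds, time 6): not linearizable
exhaustive check: the 2 completed queue ops admit one real-time order; illegal
no completion choice of the 2 pending operations (#2, #4) rescues it — every subset was tried
sample order #1, #3 (pending dropped) stalls at step 2 — #3 deq() → empty has no legal effect

not linearizable — minimal violating prefix: 6 events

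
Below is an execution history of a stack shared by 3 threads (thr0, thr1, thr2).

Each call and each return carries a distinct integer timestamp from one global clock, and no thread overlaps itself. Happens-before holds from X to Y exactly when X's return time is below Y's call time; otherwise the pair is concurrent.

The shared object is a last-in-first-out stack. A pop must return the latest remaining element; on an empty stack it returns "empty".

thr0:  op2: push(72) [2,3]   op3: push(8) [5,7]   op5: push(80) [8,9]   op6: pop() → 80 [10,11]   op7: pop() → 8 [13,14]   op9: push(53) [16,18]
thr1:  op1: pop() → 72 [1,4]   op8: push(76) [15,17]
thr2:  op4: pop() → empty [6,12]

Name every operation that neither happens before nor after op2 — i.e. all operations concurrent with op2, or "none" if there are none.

op2 spans [2,3]; an op avoiding the whole window 2..3 is ordered, any other is concurrent
op1 [1,4]: concurrent
op3 [5,7]: after
op4 [6,12]: after
op5 [8,9]: after
op6 [10,11]: after
op7 [13,14]: after
op8 [15,17]: after
op9 [16,18]: after

op1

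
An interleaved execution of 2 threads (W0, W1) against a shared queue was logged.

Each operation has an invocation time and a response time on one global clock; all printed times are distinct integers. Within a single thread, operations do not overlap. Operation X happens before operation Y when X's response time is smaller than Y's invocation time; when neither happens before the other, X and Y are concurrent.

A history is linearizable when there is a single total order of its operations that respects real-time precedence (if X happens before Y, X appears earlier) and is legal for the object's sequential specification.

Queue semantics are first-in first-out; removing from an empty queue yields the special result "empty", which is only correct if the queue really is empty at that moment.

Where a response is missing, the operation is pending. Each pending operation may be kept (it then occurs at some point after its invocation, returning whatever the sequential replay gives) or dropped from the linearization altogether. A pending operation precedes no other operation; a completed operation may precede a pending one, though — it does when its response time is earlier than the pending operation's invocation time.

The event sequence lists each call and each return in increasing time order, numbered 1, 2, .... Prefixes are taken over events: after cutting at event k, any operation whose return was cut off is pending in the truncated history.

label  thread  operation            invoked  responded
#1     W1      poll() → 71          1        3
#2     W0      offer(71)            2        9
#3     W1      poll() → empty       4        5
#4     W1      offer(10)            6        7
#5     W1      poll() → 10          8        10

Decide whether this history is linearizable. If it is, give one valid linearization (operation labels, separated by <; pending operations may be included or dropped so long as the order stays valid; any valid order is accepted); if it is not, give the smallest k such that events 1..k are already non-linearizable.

linearizable — witness: #2 < #1 < #3 < #4 < #5

after step 1 (#2 offer(71)): queue <71>
after step 2 (#1 poll() → 71): queue <>
after step 3 (#3 poll() → empty): queue <>
after step 4 (#4 offer(10)): queue <10>
after step 5 (#5 poll() → 10): queue <>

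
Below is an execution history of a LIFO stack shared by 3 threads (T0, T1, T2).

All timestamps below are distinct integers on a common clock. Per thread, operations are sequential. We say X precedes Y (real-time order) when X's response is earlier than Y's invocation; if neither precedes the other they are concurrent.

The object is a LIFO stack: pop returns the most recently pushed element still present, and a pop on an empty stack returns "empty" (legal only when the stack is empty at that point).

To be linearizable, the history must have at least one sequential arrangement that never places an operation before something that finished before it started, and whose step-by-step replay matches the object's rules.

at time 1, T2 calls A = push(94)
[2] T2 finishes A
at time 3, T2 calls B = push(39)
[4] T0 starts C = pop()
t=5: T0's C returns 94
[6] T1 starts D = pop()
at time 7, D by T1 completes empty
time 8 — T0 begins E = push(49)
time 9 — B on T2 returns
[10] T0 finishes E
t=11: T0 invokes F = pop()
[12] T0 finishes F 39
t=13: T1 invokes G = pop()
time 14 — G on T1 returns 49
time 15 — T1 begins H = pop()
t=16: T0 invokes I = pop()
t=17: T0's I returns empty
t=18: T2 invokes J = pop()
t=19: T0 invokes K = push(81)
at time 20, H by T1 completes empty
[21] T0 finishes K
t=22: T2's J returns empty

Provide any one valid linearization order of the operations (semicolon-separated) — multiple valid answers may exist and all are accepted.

1. A push(94), leaving stack <94>
2. C pop() → 94, leaving stack <>
3. D pop() → empty, leaving stack <>
4. E push(49), leaving stack <49>
5. B push(39), leaving stack <49,39>
6. F pop() → 39, leaving stack <49>
7. G pop() → 49, leaving stack <>
8. H pop() → empty, leaving stack <>
9. I pop() → empty, leaving stack <>
10. J pop() → empty, leaving stack <>
11. K push(81), leaving stack <81>

A; C; D; E; B; F; G; H; I; J; K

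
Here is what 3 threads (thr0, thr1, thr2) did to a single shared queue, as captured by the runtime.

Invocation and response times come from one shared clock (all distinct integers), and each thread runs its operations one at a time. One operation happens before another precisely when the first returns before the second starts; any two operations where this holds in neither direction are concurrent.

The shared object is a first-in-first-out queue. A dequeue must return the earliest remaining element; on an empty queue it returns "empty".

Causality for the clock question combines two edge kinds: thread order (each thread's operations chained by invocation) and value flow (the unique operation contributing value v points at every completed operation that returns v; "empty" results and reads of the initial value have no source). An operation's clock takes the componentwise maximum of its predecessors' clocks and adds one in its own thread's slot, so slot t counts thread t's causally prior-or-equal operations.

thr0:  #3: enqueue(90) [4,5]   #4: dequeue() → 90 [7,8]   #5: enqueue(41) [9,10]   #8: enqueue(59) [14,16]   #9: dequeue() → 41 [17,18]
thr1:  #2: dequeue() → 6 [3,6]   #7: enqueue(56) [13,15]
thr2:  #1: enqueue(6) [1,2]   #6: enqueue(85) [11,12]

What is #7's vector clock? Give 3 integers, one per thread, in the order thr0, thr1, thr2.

(0, 2, 1)

root op #1, invoked 1: fresh clock plus thr2's own tick → (0, 0, 1)
root op #3, invoked 4: fresh clock plus thr0's own tick → (1, 0, 0)
invoked at 11, #6 merges VC(#1)=(0, 0, 1) and bumps thr2's slot → (0, 0, 2)
invoked at 3, #2 merges VC(#1)=(0, 0, 1) and bumps thr1's slot → (0, 1, 1)
invoked at 7, #4 merges VC(#3)=(1, 0, 0) and bumps thr0's slot → (2, 0, 0)
invoked at 13, #7 merges VC(#2)=(0, 1, 1) and bumps thr1's slot → (0, 2, 1)
invoked at 9, #5 merges VC(#4)=(2, 0, 0) and bumps thr0's slot → (3, 0, 0)
invoked at 14, #8 merges VC(#5)=(3, 0, 0) and bumps thr0's slot → (4, 0, 0)
invoked at 17, #9 merges VC(#5)=(3, 0, 0), VC(#8)=(4, 0, 0) and bumps thr0's slot → (5, 0, 0)
target: VC(#7) = (0, 2, 1)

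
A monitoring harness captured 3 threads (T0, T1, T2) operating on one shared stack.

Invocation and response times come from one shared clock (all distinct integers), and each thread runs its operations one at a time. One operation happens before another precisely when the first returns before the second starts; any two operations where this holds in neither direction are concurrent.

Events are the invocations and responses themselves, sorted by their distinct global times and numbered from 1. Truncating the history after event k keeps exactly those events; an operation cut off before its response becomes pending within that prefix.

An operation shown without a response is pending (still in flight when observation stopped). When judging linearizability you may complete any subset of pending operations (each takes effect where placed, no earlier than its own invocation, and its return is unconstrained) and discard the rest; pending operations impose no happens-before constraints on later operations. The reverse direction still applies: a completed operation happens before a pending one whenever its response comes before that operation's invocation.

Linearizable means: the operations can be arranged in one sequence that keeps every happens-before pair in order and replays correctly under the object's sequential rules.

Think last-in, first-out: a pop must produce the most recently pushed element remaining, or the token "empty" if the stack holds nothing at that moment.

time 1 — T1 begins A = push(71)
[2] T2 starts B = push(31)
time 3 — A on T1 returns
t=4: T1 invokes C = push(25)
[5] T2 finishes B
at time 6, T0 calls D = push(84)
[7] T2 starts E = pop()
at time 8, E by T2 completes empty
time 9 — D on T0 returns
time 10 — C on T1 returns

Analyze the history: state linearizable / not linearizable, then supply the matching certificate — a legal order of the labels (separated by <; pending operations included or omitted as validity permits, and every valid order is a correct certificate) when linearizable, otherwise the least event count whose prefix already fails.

already the first 8 events (up to E's response at time 8) admit no linearization; the first 7 still do
3 completed operations, 2 real-time-consistent orders — every stack replay fails
no escape via the 2 pending operations (C, D): every completion choice fails
take A, B, E (pending dropped): step 3 already fails, because E pop() → empty cannot occur there
take B, A, E (pending dropped): step 3 already fails, because E pop() → empty cannot occur there

not linearizable — minimal violating prefix: 8 events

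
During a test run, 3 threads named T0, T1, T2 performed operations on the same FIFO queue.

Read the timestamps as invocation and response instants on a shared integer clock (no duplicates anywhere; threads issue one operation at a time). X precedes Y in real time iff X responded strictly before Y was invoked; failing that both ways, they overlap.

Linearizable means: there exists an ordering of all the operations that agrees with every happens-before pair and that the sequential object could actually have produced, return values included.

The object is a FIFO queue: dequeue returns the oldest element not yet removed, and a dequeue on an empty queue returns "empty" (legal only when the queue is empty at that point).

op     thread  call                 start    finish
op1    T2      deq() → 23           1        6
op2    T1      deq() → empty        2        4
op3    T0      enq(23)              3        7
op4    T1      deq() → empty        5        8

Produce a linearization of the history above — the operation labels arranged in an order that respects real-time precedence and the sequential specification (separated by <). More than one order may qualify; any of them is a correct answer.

1. op2 deq() → empty, leaving queue <>
2. op3 enq(23), leaving queue <23>
3. op1 deq() → 23, leaving queue <>
4. op4 deq() → empty, leaving queue <>

op2 < op3 < op1 < op4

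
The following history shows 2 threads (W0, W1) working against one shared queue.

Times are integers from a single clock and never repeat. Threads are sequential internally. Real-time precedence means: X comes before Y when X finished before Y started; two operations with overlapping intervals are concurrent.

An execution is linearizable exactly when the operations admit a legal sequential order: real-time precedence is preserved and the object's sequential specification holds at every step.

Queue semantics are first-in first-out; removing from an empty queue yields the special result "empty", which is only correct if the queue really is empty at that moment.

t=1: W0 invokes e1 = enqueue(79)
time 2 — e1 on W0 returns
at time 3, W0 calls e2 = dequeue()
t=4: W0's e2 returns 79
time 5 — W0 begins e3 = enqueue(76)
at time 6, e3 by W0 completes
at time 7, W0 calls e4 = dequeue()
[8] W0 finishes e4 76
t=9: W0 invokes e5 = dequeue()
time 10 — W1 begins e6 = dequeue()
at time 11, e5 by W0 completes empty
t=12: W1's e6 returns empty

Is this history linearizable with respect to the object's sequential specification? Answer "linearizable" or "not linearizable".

linearizable

witness order: e1, e2, e3, e4, e5, e6
after step 1 (e1 enqueue(79)): queue <79>
after step 2 (e2 dequeue() → 79): queue <>
after step 3 (e3 enqueue(76)): queue <76>
after step 4 (e4 dequeue() → 76): queue <>
after step 5 (e5 dequeue() → empty): queue <>
after step 6 (e6 dequeue() → empty): queue <>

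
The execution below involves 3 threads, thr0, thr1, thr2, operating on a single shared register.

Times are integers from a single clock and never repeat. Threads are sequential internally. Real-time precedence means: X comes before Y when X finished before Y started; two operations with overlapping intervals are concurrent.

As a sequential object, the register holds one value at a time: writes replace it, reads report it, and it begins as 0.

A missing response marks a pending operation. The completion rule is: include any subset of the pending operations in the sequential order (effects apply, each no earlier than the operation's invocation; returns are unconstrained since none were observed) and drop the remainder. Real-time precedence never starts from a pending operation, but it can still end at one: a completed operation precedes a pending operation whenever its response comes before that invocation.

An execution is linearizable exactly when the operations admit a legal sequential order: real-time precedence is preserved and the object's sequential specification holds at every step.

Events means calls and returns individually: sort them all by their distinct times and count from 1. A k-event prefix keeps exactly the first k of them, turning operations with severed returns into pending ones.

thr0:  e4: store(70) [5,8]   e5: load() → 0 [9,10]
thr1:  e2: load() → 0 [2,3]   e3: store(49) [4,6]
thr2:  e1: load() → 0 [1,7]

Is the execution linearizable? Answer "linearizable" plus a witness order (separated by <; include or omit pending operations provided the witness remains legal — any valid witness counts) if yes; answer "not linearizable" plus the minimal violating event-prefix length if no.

not linearizable — minimal violating prefix: 10 events

the violation lands at event 10, e5's response at time 10: events 1..9 linearize, events 1..10 do not
the 5 completed operations admit 8 real-time orders; each fails the register replay
sample order e1, e2, e3, e4, e5 stalls at step 5 — e5 load() → 0 has no legal effect
sample order e1, e2, e4, e3, e5 stalls at step 5 — e5 load() → 0 has no legal effect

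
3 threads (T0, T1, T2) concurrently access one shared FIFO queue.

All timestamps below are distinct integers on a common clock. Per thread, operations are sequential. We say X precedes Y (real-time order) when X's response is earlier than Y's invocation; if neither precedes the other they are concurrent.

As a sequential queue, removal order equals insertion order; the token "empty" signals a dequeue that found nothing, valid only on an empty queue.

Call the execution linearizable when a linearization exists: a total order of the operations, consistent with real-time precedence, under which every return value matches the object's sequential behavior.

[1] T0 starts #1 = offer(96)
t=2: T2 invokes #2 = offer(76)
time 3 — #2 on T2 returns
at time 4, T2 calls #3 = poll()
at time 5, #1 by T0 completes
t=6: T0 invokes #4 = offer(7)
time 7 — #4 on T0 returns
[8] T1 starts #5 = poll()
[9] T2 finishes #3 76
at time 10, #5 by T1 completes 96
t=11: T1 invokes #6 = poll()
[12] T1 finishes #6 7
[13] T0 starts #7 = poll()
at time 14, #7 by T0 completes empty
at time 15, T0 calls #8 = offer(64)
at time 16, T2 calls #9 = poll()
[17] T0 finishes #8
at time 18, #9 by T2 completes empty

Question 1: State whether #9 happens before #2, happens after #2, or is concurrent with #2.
#9 spans [16,18], #2 spans [2,3]
resp(#2)=3 < inv(#9)=16

after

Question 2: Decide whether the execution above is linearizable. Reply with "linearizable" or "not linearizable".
one valid linearization: #1, #2, #4, #5, #3, #6, #7, #9, #8
step 1: #1 offer(96) — queue <96>
step 2: #2 offer(76) — queue <96,76>
step 3: #4 offer(7) — queue <96,76,7>
step 4: #5 poll() → 96 — queue <76,7>
step 5: #3 poll() → 76 — queue <7>
step 6: #6 poll() → 7 — queue <>
step 7: #7 poll() → empty — queue <>
step 8: #9 poll() → empty — queue <>
step 9: #8 offer(64) — queue <64>

linearizable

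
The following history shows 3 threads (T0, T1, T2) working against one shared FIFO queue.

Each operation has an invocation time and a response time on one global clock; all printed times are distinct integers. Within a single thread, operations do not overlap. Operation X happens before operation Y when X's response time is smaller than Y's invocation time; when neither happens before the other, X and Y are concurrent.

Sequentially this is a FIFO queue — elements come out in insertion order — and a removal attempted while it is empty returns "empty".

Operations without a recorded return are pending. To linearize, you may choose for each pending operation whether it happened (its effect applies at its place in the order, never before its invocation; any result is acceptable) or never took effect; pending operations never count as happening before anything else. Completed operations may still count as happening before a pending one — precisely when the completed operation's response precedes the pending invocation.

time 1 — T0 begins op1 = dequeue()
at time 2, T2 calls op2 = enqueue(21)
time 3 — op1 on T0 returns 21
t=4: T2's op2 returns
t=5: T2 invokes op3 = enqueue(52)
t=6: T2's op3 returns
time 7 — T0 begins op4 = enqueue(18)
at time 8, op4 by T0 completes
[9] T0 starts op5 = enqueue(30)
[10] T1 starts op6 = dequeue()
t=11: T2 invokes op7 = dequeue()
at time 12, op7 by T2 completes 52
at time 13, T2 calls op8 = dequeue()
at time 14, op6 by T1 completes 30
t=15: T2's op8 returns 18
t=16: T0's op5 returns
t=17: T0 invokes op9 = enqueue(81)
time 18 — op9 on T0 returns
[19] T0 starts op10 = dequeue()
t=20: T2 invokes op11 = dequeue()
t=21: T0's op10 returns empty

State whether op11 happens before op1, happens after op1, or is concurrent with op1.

op11 spans [20,…), op1 spans [1,3]
resp(op1)=3 < inv(op11)=20

after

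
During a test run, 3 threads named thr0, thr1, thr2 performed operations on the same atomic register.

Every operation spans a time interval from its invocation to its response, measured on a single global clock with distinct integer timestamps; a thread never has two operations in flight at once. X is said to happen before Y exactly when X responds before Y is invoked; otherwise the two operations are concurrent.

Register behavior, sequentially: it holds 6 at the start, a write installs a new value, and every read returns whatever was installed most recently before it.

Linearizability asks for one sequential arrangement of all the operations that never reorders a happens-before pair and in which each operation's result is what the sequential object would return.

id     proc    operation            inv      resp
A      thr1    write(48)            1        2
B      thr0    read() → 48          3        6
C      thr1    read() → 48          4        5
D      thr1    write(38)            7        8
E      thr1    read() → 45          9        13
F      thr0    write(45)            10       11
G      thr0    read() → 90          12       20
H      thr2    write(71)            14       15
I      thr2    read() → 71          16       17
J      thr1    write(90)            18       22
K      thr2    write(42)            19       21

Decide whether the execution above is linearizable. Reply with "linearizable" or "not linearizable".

one valid linearization: A, B, C, D, F, E, H, I, J, G, K
step 1: A write(48) — value 48
step 2: B read() → 48 — value 48
step 3: C read() → 48 — value 48
step 4: D write(38) — value 38
step 5: F write(45) — value 45
step 6: E read() → 45 — value 45
step 7: H write(71) — value 71
step 8: I read() → 71 — value 71
step 9: J write(90) — value 90
step 10: G read() → 90 — value 90
step 11: K write(42) — value 42

linearizable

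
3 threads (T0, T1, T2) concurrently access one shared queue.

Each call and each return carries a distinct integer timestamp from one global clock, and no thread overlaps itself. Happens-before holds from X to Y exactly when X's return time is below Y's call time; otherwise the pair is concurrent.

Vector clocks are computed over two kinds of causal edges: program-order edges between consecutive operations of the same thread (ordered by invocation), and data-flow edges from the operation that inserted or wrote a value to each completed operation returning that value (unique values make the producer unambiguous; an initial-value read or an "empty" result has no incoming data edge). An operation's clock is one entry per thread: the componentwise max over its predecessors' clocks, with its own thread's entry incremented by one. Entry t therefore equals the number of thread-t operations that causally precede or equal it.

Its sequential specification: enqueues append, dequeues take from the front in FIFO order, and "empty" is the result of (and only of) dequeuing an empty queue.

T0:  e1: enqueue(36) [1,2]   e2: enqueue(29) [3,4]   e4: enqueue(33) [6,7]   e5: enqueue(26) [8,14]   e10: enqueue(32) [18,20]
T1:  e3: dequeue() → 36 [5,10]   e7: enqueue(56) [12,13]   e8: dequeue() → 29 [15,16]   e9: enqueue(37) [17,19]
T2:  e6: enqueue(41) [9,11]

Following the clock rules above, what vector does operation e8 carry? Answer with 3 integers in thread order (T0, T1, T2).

no predecessors for e6 (invoked 9): T2 increments from zero → (0, 0, 1)
no predecessors for e1 (invoked 1): T0 increments from zero → (1, 0, 0)
merge at e3 (invoked 5): VC(e1)=(1, 0, 0), own-thread bump on T1 → (1, 1, 0)
merge at e2 (invoked 3): VC(e1)=(1, 0, 0), own-thread bump on T0 → (2, 0, 0)
merge at e7 (invoked 12): VC(e3)=(1, 1, 0), own-thread bump on T1 → (1, 2, 0)
merge at e4 (invoked 6): VC(e2)=(2, 0, 0), own-thread bump on T0 → (3, 0, 0)
merge at e5 (invoked 8): VC(e4)=(3, 0, 0), own-thread bump on T0 → (4, 0, 0)
merge at e8 (invoked 15): VC(e2)=(2, 0, 0), VC(e7)=(1, 2, 0), own-thread bump on T1 → (2, 3, 0)
merge at e10 (invoked 18): VC(e5)=(4, 0, 0), own-thread bump on T0 → (5, 0, 0)
merge at e9 (invoked 17): VC(e8)=(2, 3, 0), own-thread bump on T1 → (2, 4, 0)
target: VC(e8) = (2, 3, 0)

(2, 3, 0)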